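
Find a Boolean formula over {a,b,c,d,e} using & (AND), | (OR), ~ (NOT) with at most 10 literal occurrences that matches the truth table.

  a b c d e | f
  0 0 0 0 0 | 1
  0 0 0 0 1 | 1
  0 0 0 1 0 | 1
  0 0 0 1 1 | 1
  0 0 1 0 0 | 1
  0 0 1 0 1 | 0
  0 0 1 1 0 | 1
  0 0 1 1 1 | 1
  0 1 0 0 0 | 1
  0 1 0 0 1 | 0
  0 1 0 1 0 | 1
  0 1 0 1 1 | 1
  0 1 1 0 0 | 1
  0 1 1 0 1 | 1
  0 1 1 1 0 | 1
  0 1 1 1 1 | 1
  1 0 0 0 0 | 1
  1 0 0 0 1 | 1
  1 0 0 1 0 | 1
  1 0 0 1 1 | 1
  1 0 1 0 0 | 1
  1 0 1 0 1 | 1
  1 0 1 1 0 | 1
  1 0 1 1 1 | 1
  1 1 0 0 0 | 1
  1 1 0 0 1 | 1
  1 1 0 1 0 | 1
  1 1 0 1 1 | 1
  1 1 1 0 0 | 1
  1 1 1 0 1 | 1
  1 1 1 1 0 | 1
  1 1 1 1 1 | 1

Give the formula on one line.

  (b & e) = 00000000010101010000000001010101
  (c & (b & e)) = 00000000000001010000000000000101
  ~c = 11110000111100001111000011110000
  ~b = 11111111000000001111111100000000
  (~c & ~b) = 11110000000000001111000000000000
  ~e = 10101010101010101010101010101010
  (~e | d) = 10111011101110111011101110111011
  (a | (~e | d)) = 10111011101110111111111111111111
  ((~c & ~b) | (a | (~e | d))) = 11111011101110111111111111111111
  ((c & (b & e)) | ((~c & ~b) | (a | (~e | d)))) = 11111011101111111111111111111111

((c & (b & e)) | ((~c & ~b) | (a | (~e | d))))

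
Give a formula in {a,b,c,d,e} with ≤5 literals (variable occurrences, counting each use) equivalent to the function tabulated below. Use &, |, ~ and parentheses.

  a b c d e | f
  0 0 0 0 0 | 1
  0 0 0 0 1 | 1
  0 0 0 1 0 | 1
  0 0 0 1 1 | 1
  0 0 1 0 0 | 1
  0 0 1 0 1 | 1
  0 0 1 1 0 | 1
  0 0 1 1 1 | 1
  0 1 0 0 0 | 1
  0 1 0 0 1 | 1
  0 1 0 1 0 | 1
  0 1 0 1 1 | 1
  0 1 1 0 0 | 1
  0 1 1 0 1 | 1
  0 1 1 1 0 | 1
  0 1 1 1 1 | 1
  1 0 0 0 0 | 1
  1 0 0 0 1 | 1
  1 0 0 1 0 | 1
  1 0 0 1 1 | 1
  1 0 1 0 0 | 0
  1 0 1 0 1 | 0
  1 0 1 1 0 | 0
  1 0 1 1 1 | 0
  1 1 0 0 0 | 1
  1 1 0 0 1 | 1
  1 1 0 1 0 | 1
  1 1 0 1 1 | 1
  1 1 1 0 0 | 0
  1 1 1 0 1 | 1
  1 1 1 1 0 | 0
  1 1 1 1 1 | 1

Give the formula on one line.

  ~c = 11110000111100001111000011110000
  ~a = 11111111111111110000000000000000
  (e & b) = 00000000010101010000000001010101
  (~a | (e & b)) = 11111111111111110000000001010101
  (~c | (~a | (e & b))) = 11111111111111111111000011110101

(~c | (~a | (e & b)))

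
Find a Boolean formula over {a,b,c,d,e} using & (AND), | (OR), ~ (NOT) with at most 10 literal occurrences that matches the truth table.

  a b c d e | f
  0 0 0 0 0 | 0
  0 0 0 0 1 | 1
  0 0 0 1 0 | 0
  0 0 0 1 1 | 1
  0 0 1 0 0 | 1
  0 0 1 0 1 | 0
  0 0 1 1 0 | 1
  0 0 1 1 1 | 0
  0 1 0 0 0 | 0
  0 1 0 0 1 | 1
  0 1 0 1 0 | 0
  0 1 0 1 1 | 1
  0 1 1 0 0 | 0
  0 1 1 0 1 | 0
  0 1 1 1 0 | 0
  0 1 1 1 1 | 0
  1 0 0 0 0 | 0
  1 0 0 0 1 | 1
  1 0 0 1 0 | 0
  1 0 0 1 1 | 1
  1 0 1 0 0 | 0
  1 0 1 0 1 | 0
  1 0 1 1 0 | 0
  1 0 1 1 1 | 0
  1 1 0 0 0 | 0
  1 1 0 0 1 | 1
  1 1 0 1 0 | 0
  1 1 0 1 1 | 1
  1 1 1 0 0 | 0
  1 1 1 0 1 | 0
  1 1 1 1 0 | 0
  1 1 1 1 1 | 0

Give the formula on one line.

((e | ~b) & (((~a & ~e) & c) | (~c & e)))

  ~b = 11111111000000001111111100000000
  (e | ~b) = 11111111010101011111111101010101
  ~a = 11111111111111110000000000000000
  ~e = 10101010101010101010101010101010
  (~a & ~e) = 10101010101010100000000000000000
  ((~a & ~e) & c) = 00001010000010100000000000000000
  ~c = 11110000111100001111000011110000
  (~c & e) = 01010000010100000101000001010000
  (((~a & ~e) & c) | (~c & e)) = 01011010010110100101000001010000
  ((e | ~b) & (((~a & ~e) & c) | (~c & e))) = 01011010010100000101000001010000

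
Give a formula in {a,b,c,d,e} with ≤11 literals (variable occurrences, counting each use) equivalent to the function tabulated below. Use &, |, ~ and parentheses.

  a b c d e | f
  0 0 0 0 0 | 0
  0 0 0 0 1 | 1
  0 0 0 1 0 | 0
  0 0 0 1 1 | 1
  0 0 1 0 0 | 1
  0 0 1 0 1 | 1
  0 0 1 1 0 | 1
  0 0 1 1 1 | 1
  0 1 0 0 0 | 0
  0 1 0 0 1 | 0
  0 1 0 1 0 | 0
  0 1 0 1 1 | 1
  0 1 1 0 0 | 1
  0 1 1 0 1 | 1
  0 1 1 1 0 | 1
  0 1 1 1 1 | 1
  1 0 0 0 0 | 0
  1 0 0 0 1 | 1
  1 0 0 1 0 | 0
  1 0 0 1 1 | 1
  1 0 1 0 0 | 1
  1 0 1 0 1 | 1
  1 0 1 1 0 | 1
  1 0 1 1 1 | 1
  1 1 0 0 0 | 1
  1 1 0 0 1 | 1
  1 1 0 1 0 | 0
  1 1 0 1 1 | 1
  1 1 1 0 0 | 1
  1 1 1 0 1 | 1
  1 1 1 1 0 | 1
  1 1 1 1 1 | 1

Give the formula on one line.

  ~b = 11111111000000001111111100000000
  (~b | d) = 11111111001100111111111100110011
  (e | c) = 01011111010111110101111101011111
  ((~b | d) & (e | c)) = 01011111000100110101111100010011
  (c | ((~b | d) & (e | c))) = 01011111000111110101111100011111
  ~d = 11001100110011001100110011001100
  (a & ~d) = 00000000000000001100110011001100
  ((a & ~d) & b) = 00000000000000000000000011001100
  ((c | ((~b | d) & (e | c))) | ((a & ~d) & b)) = 01011111000111110101111111011111

((c | ((~b | d) & (e | c))) | ((a & ~d) & b))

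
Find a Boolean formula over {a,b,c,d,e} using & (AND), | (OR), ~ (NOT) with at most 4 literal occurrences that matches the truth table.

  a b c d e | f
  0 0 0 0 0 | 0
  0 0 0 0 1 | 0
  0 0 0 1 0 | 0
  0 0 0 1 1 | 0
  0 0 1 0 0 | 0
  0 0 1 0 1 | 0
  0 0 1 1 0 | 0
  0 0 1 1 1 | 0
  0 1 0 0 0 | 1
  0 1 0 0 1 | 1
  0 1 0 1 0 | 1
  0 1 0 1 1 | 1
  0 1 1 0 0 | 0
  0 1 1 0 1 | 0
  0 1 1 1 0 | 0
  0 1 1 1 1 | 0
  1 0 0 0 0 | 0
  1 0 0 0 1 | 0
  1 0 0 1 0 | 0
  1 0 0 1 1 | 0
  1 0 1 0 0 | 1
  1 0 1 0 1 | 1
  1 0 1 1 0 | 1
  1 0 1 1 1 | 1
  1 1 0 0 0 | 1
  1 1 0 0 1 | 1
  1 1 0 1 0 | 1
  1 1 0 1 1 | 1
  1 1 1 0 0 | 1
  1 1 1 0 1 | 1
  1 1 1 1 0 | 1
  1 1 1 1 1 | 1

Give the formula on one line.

((b & ~c) | (a & c))

  ~c = 11110000111100001111000011110000
  (b & ~c) = 00000000111100000000000011110000
  (a & c) = 00000000000000000000111100001111
  ((b & ~c) | (a & c)) = 00000000111100000000111111111111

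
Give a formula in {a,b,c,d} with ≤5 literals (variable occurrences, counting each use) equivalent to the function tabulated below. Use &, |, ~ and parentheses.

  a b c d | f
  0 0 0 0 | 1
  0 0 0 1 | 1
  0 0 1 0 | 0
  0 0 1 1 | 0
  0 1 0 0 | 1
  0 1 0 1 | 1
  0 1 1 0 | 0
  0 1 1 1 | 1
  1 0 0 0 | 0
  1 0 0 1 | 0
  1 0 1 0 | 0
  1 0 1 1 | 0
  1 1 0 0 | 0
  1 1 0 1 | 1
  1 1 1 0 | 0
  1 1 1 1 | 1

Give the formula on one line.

((d & b) | (~c & (c | ~a)))

  (d & b) = 0000010100000101
  ~c = 1100110011001100
  ~a = 1111111100000000
  (c | ~a) = 1111111100110011
  (~c & (c | ~a)) = 1100110000000000
  ((d & b) | (~c & (c | ~a))) = 1100110100000101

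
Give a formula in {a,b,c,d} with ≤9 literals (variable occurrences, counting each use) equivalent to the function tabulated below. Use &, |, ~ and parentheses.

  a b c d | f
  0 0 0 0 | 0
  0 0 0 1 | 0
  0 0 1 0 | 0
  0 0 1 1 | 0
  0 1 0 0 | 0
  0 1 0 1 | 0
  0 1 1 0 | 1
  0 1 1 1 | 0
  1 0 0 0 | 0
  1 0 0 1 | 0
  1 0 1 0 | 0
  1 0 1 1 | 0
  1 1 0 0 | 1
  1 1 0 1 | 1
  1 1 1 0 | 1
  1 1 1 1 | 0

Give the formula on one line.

(b & (((~c & a) & d) | ((a | c) & (~d | (c & ~b)))))

  ~c = 1100110011001100
  (~c & a) = 0000000011001100
  ((~c & a) & d) = 0000000001000100
  (a | c) = 0011001111111111
  ~d = 1010101010101010
  ~b = 1111000011110000
  (c & ~b) = 0011000000110000
  (~d | (c & ~b)) = 1011101010111010
  ((a | c) & (~d | (c & ~b))) = 0011001010111010
  (((~c & a) & d) | ((a | c) & (~d | (c & ~b)))) = 0011001011111110
  (b & (((~c & a) & d) | ((a | c) & (~d | (c & ~b))))) = 0000001000001110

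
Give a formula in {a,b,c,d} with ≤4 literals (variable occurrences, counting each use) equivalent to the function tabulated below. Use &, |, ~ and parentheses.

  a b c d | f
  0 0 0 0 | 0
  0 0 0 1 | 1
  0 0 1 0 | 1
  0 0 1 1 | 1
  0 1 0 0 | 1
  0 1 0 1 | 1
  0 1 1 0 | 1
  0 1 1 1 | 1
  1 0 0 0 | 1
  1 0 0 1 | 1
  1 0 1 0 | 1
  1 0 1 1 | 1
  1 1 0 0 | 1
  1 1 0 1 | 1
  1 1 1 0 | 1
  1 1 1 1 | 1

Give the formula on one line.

((c | b) | (d | a))

  (c | b) = 0011111100111111
  (d | a) = 0101010111111111
  ((c | b) | (d | a)) = 0111111111111111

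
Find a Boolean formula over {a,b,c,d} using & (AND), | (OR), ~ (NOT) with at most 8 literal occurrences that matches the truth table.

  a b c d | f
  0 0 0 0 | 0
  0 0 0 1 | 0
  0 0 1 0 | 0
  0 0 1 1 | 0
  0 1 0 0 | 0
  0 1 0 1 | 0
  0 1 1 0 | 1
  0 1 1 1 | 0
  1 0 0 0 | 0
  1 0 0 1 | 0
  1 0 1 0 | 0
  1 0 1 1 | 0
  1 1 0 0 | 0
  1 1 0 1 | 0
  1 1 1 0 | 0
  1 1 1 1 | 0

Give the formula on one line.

(~a & ((((~a & b) | c) & (~d & b)) & c))

  ~a = 1111111100000000
  (~a & b) = 0000111100000000
  ((~a & b) | c) = 0011111100110011
  ~d = 1010101010101010
  (~d & b) = 0000101000001010
  (((~a & b) | c) & (~d & b)) = 0000101000000010
  ((((~a & b) | c) & (~d & b)) & c) = 0000001000000010
  (~a & ((((~a & b) | c) & (~d & b)) & c)) = 0000001000000000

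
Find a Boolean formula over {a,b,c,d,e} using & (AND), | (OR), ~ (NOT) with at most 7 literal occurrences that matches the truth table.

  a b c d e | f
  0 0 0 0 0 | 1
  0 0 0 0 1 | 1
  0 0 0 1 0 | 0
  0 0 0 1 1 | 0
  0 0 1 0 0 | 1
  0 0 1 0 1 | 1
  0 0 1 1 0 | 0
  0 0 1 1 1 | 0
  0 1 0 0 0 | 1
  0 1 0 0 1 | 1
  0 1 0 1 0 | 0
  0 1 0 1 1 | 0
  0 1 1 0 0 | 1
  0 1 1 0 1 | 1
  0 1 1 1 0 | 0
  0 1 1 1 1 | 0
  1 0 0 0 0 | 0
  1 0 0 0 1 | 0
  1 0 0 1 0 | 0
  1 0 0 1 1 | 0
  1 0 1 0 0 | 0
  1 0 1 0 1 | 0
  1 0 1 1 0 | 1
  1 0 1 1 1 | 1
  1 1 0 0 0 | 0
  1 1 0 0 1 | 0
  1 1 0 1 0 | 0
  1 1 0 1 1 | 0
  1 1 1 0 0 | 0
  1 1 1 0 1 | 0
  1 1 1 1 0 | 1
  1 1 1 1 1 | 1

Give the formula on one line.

  ~d = 11001100110011001100110011001100
  ~a = 11111111111111110000000000000000
  (~d & ~a) = 11001100110011000000000000000000
  (a & c) = 00000000000000000000111100001111
  ((a & c) & d) = 00000000000000000000001100000011
  ((~d & ~a) | ((a & c) & d)) = 11001100110011000000001100000011

((~d & ~a) | ((a & c) & d))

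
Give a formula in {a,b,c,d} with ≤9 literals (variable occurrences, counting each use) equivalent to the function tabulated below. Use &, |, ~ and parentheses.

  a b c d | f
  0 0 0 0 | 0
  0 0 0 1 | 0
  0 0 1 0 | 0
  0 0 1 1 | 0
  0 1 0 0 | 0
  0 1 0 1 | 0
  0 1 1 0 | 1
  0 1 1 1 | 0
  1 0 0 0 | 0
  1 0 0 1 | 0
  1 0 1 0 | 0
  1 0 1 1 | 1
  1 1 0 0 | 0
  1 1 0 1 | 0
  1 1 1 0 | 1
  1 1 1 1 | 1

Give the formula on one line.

((~d | ((~a | c) & a)) & ((d | c) & (b | (d & c))))

  ~d = 1010101010101010
  ~a = 1111111100000000
  (~a | c) = 1111111100110011
  ((~a | c) & a) = 0000000000110011
  (~d | ((~a | c) & a)) = 1010101010111011
  (d | c) = 0111011101110111
  (d & c) = 0001000100010001
  (b | (d & c)) = 0001111100011111
  ((d | c) & (b | (d & c))) = 0001011100010111
  ((~d | ((~a | c) & a)) & ((d | c) & (b | (d & c)))) = 0000001000010011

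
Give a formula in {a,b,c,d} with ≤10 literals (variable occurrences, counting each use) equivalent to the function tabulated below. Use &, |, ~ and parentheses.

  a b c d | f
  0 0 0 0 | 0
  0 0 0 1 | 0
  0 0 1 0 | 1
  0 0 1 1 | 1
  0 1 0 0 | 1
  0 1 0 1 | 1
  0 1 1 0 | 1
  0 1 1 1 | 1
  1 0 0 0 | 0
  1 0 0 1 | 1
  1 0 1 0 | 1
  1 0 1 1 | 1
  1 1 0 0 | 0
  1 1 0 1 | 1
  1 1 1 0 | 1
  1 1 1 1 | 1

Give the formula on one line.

  (a & d) = 0000000001010101
  (c | (a & d)) = 0011001101110111
  (a | b) = 0000111111111111
  ((a | b) | c) = 0011111111111111
  ~a = 1111111100000000
  (((a | b) | c) & ~a) = 0011111100000000
  ((c | (a & d)) | (((a | b) | c) & ~a)) = 0011111101110111

((c | (a & d)) | (((a | b) | c) & ~a))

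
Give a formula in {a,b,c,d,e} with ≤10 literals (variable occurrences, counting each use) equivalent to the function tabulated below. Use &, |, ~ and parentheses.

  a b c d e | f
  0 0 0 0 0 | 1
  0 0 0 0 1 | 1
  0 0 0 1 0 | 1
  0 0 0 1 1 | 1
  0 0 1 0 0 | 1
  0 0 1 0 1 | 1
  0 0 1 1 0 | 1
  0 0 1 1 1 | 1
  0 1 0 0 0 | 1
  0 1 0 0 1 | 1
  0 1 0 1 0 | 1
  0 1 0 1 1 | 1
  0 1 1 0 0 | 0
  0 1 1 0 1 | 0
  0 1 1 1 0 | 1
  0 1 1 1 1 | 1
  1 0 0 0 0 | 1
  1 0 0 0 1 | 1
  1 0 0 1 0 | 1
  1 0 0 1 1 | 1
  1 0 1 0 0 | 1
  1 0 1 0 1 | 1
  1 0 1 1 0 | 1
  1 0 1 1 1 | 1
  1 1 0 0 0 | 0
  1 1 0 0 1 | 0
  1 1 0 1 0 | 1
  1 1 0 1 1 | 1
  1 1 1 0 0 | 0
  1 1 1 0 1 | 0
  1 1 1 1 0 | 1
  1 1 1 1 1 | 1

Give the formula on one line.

  (a & c) = 00000000000000000000111100001111
  ~e = 10101010101010101010101010101010
  ~a = 11111111111111110000000000000000
  (~e | ~a) = 11111111111111111010101010101010
  ((a & c) & (~e | ~a)) = 00000000000000000000101000001010
  ~c = 11110000111100001111000011110000
  (((a & c) & (~e | ~a)) | ~c) = 11110000111100001111101011111010
  ((((a & c) & (~e | ~a)) | ~c) & ~a) = 11110000111100000000000000000000
  (((((a & c) & (~e | ~a)) | ~c) & ~a) | d) = 11110011111100110011001100110011
  ~b = 11111111000000001111111100000000
  ((((((a & c) & (~e | ~a)) | ~c) & ~a) | d) | ~b) = 11111111111100111111111100110011

((((((a & c) & (~e | ~a)) | ~c) & ~a) | d) | ~b)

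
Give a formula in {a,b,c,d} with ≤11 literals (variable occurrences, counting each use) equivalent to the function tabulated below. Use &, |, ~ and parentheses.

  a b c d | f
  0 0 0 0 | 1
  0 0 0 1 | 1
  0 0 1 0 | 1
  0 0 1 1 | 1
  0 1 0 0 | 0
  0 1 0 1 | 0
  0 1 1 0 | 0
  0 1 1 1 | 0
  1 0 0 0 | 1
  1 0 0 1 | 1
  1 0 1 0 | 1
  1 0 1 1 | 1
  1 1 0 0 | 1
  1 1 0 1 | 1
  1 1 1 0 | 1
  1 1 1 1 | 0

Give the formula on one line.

  ~d = 1010101010101010
  (c & a) = 0000000000110011
  ((c & a) & b) = 0000000000000011
  (~d & ((c & a) & b)) = 0000000000000010
  ~c = 1100110011001100
  ~b = 1111000011110000
  (~c | ~b) = 1111110011111100
  ((~d & ((c & a) & b)) | (~c | ~b)) = 1111110011111110
  (~b | a) = 1111000011111111
  (((~d & ((c & a) & b)) | (~c | ~b)) & (~b | a)) = 1111000011111110

(((~d & ((c & a) & b)) | (~c | ~b)) & (~b | a))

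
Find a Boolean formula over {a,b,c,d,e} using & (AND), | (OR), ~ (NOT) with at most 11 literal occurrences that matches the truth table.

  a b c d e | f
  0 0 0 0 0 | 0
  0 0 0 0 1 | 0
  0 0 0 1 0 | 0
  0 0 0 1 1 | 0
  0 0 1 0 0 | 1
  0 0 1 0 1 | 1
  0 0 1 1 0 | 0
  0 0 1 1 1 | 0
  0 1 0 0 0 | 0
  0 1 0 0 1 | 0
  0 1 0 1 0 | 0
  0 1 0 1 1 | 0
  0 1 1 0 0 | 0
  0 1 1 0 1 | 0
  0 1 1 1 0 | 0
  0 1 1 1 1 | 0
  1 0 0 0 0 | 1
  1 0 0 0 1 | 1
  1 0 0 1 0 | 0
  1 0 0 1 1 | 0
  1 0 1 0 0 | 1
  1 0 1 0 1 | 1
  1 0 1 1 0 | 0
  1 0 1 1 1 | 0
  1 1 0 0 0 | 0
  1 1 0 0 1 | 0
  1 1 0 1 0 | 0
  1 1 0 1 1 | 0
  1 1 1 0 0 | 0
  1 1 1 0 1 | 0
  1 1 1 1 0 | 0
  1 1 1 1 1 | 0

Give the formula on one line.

((~d & ~b) & ((a | ~b) & (((b | d) | a) | (~b & c))))

  ~d = 11001100110011001100110011001100
  ~b = 11111111000000001111111100000000
  (~d & ~b) = 11001100000000001100110000000000
  (a | ~b) = 11111111000000001111111111111111
  (b | d) = 00110011111111110011001111111111
  ((b | d) | a) = 00110011111111111111111111111111
  (~b & c) = 00001111000000000000111100000000
  (((b | d) | a) | (~b & c)) = 00111111111111111111111111111111
  ((a | ~b) & (((b | d) | a) | (~b & c))) = 00111111000000001111111111111111
  ((~d & ~b) & ((a | ~b) & (((b | d) | a) | (~b & c)))) = 00001100000000001100110000000000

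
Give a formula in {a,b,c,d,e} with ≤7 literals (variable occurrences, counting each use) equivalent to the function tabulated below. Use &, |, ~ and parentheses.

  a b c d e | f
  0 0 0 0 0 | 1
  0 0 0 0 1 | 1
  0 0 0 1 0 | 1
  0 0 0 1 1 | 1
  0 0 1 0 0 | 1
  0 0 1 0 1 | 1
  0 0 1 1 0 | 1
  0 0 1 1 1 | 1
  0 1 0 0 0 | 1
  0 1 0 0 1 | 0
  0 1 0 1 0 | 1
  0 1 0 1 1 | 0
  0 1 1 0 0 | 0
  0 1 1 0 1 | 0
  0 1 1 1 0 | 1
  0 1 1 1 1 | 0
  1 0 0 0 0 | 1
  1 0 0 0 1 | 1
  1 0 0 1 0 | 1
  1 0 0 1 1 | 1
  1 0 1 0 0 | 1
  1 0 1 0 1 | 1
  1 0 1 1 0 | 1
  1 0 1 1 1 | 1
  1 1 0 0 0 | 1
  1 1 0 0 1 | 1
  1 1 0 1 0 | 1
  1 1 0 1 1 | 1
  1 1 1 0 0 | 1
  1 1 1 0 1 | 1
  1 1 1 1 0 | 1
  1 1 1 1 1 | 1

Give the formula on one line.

((a & b) | (((~c | d) & ~e) | ~b))

  (a & b) = 00000000000000000000000011111111
  ~c = 11110000111100001111000011110000
  (~c | d) = 11110011111100111111001111110011
  ~e = 10101010101010101010101010101010
  ((~c | d) & ~e) = 10100010101000101010001010100010
  ~b = 11111111000000001111111100000000
  (((~c | d) & ~e) | ~b) = 11111111101000101111111110100010
  ((a & b) | (((~c | d) & ~e) | ~b)) = 11111111101000101111111111111111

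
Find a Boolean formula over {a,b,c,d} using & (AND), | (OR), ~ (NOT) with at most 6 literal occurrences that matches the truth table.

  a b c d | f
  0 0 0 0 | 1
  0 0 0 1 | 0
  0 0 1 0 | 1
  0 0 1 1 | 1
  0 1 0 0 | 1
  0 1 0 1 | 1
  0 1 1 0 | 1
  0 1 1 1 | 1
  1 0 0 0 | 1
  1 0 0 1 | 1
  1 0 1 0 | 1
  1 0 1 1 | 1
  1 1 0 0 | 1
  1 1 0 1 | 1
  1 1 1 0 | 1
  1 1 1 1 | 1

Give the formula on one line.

((c | ((b | ~a) & ~d)) | (b | a))

  ~a = 1111111100000000
  (b | ~a) = 1111111100001111
  ~d = 1010101010101010
  ((b | ~a) & ~d) = 1010101000001010
  (c | ((b | ~a) & ~d)) = 1011101100111011
  (b | a) = 0000111111111111
  ((c | ((b | ~a) & ~d)) | (b | a)) = 1011111111111111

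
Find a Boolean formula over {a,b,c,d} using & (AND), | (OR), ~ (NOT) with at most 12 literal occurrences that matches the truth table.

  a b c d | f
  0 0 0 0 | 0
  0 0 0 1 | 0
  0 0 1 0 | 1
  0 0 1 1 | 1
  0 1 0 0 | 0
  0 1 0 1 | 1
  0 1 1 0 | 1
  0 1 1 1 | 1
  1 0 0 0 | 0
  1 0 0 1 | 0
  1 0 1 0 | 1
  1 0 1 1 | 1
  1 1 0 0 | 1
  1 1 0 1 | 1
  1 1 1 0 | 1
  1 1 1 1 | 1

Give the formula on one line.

  (d | c) = 0111011101110111
  ~b = 1111000011110000
  (~b & a) = 0000000011110000
  (d | a) = 0101010111111111
  ~c = 1100110011001100
  ((d | a) & ~c) = 0100010011001100
  ((~b & a) | ((d | a) & ~c)) = 0100010011111100
  ((d | c) | ((~b & a) | ((d | a) & ~c))) = 0111011111111111
  (b | c) = 0011111100111111
  (((d | c) | ((~b & a) | ((d | a) & ~c))) & (b | c)) = 0011011100111111

(((d | c) | ((~b & a) | ((d | a) & ~c))) & (b | c))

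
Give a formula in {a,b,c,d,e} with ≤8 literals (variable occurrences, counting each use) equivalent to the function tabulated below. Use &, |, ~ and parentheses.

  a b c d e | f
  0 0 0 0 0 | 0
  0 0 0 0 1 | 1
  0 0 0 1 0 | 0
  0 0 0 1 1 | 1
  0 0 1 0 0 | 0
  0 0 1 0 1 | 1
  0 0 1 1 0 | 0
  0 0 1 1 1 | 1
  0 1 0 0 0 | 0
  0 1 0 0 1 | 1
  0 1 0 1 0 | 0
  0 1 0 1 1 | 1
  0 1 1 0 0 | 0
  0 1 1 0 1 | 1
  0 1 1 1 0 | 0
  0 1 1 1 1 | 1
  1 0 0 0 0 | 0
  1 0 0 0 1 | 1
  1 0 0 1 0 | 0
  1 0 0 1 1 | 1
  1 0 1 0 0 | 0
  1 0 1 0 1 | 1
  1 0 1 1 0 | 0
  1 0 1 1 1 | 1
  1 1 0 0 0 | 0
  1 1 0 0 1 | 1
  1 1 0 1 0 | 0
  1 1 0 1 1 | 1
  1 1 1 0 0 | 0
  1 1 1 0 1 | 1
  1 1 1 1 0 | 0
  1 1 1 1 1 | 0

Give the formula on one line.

  ~d = 11001100110011001100110011001100
  ~a = 11111111111111110000000000000000
  (c & ~a) = 00001111000011110000000000000000
  ~c = 11110000111100001111000011110000
  ~b = 11111111000000001111111100000000
  (~c | ~b) = 11111111111100001111111111110000
  ((c & ~a) | (~c | ~b)) = 11111111111111111111111111110000
  (~d | ((c & ~a) | (~c | ~b))) = 11111111111111111111111111111100
  (e & (~d | ((c & ~a) | (~c | ~b)))) = 01010101010101010101010101010100

(e & (~d | ((c & ~a) | (~c | ~b))))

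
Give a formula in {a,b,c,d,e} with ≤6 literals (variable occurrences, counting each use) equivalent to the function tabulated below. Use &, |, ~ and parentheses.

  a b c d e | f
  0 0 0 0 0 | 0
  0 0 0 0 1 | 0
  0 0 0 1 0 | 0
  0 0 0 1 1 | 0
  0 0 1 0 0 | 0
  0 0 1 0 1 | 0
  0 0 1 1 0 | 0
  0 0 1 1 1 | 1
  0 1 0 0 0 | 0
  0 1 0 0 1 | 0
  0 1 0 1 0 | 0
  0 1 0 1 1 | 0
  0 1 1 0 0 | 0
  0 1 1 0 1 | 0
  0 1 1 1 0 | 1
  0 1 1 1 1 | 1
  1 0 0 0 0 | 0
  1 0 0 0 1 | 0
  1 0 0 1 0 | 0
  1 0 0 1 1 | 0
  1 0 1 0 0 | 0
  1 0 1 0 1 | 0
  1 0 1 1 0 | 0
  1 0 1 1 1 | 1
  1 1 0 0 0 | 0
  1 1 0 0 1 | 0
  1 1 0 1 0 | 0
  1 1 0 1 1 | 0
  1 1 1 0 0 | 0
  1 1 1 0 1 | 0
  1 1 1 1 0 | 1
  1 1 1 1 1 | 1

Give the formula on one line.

((d & c) & ((e & (a | d)) | b))

  (d & c) = 00000011000000110000001100000011
  (a | d) = 00110011001100111111111111111111
  (e & (a | d)) = 00010001000100010101010101010101
  ((e & (a | d)) | b) = 00010001111111110101010111111111
  ((d & c) & ((e & (a | d)) | b)) = 00000001000000110000000100000011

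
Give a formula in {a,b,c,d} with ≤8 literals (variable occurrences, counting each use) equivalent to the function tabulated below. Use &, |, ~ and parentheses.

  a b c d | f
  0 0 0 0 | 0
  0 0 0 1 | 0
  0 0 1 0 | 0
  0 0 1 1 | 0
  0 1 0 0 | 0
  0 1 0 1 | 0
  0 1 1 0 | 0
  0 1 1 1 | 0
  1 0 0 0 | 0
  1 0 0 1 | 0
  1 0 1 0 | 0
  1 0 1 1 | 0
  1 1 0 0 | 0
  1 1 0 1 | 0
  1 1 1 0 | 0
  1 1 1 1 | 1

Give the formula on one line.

((c & (a | (~c & ~b))) & (b & (d | ~a)))

  ~c = 1100110011001100
  ~b = 1111000011110000
  (~c & ~b) = 1100000011000000
  (a | (~c & ~b)) = 1100000011111111
  (c & (a | (~c & ~b))) = 0000000000110011
  ~a = 1111111100000000
  (d | ~a) = 1111111101010101
  (b & (d | ~a)) = 0000111100000101
  ((c & (a | (~c & ~b))) & (b & (d | ~a))) = 0000000000000001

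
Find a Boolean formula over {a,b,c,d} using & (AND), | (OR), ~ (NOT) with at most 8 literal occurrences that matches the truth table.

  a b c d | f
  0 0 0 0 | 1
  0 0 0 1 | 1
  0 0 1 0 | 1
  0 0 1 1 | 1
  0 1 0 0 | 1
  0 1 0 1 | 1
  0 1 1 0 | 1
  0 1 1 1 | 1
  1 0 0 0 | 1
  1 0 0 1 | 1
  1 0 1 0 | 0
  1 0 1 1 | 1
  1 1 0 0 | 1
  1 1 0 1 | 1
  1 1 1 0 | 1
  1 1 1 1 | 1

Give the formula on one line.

((d | (~c | b)) | (c & ~a))

  ~c = 1100110011001100
  (~c | b) = 1100111111001111
  (d | (~c | b)) = 1101111111011111
  ~a = 1111111100000000
  (c & ~a) = 0011001100000000
  ((d | (~c | b)) | (c & ~a)) = 1111111111011111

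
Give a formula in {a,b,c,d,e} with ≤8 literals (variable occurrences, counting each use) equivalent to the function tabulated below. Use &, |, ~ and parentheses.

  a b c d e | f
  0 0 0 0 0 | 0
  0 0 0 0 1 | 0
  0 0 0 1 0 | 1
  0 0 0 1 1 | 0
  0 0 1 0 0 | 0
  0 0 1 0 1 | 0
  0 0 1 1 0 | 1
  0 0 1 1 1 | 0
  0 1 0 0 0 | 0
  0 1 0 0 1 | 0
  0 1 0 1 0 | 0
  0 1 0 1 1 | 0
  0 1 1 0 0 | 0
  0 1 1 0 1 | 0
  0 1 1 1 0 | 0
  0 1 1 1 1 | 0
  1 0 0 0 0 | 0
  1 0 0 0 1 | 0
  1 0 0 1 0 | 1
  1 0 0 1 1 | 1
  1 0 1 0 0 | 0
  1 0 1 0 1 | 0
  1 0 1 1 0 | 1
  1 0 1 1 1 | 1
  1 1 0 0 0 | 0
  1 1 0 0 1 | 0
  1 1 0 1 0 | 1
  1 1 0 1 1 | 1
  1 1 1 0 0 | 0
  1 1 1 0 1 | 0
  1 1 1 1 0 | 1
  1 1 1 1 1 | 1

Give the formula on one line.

(d & ((a & d) | (~e & ~b)))

  (a & d) = 00000000000000000011001100110011
  ~e = 10101010101010101010101010101010
  ~b = 11111111000000001111111100000000
  (~e & ~b) = 10101010000000001010101000000000
  ((a & d) | (~e & ~b)) = 10101010000000001011101100110011
  (d & ((a & d) | (~e & ~b))) = 00100010000000000011001100110011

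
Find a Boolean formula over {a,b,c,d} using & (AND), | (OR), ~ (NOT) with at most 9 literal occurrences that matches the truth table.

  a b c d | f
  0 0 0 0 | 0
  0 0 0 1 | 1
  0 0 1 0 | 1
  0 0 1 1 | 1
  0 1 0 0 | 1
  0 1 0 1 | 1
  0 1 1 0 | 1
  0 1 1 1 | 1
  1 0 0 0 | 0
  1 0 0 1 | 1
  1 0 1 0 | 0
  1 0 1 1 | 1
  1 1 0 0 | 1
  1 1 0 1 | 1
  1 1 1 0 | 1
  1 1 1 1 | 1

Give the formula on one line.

((((~c | d) & (c | d)) | b) | ((~a & c) | b))

  ~c = 1100110011001100
  (~c | d) = 1101110111011101
  (c | d) = 0111011101110111
  ((~c | d) & (c | d)) = 0101010101010101
  (((~c | d) & (c | d)) | b) = 0101111101011111
  ~a = 1111111100000000
  (~a & c) = 0011001100000000
  ((~a & c) | b) = 0011111100001111
  ((((~c | d) & (c | d)) | b) | ((~a & c) | b)) = 0111111101011111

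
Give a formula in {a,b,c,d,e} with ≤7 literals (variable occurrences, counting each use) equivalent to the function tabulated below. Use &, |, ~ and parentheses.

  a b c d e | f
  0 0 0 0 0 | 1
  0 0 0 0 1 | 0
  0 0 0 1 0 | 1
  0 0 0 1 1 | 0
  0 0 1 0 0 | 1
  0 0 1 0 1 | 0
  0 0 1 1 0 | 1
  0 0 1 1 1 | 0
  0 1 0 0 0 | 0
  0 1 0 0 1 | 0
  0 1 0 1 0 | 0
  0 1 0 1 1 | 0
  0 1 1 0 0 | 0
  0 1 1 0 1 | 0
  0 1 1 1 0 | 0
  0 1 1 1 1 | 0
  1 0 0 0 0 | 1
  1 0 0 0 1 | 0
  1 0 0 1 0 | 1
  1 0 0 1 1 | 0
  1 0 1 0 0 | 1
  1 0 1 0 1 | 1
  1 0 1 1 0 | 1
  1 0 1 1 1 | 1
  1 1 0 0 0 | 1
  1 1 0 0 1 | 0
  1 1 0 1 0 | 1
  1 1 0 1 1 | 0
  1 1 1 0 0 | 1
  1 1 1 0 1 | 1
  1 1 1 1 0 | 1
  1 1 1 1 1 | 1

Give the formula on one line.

((~b & (~e | b)) | (((b & ~e) | c) & a))

  ~b = 11111111000000001111111100000000
  ~e = 10101010101010101010101010101010
  (~e | b) = 10101010111111111010101011111111
  (~b & (~e | b)) = 10101010000000001010101000000000
  (b & ~e) = 00000000101010100000000010101010
  ((b & ~e) | c) = 00001111101011110000111110101111
  (((b & ~e) | c) & a) = 00000000000000000000111110101111
  ((~b & (~e | b)) | (((b & ~e) | c) & a)) = 10101010000000001010111110101111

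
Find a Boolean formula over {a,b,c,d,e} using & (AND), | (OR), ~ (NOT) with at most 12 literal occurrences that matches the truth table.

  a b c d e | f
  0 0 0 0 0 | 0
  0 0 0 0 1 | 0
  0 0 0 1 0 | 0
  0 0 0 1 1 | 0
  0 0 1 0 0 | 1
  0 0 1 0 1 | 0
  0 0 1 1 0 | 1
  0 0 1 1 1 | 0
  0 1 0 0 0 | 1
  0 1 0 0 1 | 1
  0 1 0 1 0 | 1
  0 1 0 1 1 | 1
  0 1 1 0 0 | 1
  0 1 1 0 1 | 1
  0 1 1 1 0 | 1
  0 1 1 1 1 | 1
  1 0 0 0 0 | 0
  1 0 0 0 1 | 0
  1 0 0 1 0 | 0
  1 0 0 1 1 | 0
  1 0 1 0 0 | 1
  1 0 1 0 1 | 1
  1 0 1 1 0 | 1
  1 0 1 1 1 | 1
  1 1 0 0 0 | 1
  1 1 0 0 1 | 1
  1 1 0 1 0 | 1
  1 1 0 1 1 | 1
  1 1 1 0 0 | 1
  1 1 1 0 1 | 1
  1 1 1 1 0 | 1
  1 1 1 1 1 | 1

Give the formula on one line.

((((c | d) & b) | (b & ~c)) | (c & (b | (a | ~e))))

  (c | d) = 00111111001111110011111100111111
  ((c | d) & b) = 00000000001111110000000000111111
  ~c = 11110000111100001111000011110000
  (b & ~c) = 00000000111100000000000011110000
  (((c | d) & b) | (b & ~c)) = 00000000111111110000000011111111
  ~e = 10101010101010101010101010101010
  (a | ~e) = 10101010101010101111111111111111
  (b | (a | ~e)) = 10101010111111111111111111111111
  (c & (b | (a | ~e))) = 00001010000011110000111100001111
  ((((c | d) & b) | (b & ~c)) | (c & (b | (a | ~e)))) = 00001010111111110000111111111111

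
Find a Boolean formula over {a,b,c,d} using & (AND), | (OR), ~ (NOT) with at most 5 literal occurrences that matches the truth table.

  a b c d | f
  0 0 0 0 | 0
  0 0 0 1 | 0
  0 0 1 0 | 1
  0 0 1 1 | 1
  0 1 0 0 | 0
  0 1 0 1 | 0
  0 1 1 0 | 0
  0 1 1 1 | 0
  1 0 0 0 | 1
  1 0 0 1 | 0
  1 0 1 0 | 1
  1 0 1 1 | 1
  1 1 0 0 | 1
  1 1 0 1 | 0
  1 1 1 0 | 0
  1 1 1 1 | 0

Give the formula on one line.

((~b & c) | ((~c & ~d) & a))

  ~b = 1111000011110000
  (~b & c) = 0011000000110000
  ~c = 1100110011001100
  ~d = 1010101010101010
  (~c & ~d) = 1000100010001000
  ((~c & ~d) & a) = 0000000010001000
  ((~b & c) | ((~c & ~d) & a)) = 0011000010111000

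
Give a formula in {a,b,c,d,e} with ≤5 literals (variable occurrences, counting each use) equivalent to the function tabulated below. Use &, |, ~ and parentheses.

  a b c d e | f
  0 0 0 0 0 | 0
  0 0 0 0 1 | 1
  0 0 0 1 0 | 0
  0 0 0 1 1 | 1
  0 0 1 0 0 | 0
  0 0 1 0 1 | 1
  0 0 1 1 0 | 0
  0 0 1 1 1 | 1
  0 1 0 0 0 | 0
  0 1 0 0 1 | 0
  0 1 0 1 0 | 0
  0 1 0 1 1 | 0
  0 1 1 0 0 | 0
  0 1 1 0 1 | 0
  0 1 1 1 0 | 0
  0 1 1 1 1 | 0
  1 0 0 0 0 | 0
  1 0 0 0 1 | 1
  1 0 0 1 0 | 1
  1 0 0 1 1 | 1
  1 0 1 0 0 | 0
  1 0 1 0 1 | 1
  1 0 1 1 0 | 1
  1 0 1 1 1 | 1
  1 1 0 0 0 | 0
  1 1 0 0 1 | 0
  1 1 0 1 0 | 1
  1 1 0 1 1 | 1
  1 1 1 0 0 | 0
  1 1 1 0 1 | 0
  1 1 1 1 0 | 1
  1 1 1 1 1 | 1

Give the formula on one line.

((d & a) | (~b & e))

  (d & a) = 00000000000000000011001100110011
  ~b = 11111111000000001111111100000000
  (~b & e) = 01010101000000000101010100000000
  ((d & a) | (~b & e)) = 01010101000000000111011100110011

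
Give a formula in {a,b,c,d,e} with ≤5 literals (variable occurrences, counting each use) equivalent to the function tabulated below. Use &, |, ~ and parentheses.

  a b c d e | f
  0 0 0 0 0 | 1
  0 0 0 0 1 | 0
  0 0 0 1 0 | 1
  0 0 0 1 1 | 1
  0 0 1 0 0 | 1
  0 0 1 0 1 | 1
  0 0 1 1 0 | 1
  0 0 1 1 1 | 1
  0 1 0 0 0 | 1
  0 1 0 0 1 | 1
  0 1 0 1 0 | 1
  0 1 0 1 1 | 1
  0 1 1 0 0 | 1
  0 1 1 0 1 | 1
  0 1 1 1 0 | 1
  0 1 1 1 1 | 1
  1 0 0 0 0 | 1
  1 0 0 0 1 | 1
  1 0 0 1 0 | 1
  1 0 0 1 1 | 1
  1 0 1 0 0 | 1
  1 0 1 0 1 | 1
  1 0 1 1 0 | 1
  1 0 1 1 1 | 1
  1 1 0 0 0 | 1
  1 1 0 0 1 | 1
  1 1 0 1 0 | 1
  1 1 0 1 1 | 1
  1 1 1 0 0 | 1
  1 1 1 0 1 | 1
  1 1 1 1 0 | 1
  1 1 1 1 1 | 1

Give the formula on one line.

(((a | d) | (c | b)) | ~e)

  (a | d) = 00110011001100111111111111111111
  (c | b) = 00001111111111110000111111111111
  ((a | d) | (c | b)) = 00111111111111111111111111111111
  ~e = 10101010101010101010101010101010
  (((a | d) | (c | b)) | ~e) = 10111111111111111111111111111111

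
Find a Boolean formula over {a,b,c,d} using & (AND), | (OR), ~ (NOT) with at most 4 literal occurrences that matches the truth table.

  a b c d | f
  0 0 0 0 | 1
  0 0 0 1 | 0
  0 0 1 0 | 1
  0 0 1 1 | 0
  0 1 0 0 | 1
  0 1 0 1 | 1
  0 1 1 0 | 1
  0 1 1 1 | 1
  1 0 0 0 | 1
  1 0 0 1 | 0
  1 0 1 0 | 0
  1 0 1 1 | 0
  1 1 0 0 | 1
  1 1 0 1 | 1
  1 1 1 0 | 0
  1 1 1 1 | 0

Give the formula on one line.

((~c | ~a) & (~d | b))

  ~c = 1100110011001100
  ~a = 1111111100000000
  (~c | ~a) = 1111111111001100
  ~d = 1010101010101010
  (~d | b) = 1010111110101111
  ((~c | ~a) & (~d | b)) = 1010111110001100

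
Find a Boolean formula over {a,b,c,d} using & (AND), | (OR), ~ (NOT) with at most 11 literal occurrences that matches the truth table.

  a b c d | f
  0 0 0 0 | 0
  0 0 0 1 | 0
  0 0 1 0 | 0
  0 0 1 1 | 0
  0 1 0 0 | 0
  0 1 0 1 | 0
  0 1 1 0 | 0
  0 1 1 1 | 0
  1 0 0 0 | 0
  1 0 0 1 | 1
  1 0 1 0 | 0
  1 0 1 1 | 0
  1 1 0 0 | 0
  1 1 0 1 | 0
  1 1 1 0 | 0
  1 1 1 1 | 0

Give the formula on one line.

  (a & d) = 0000000001010101
  ~d = 1010101010101010
  ~b = 1111000011110000
  (~d | ~b) = 1111101011111010
  ~c = 1100110011001100
  ((~d | ~b) & ~c) = 1100100011001000
  (b | ((~d | ~b) & ~c)) = 1100111111001111
  ((a & d) & (b | ((~d | ~b) & ~c))) = 0000000001000101
  (~c & ~b) = 1100000011000000
  (((a & d) & (b | ((~d | ~b) & ~c))) & (~c & ~b)) = 0000000001000000

(((a & d) & (b | ((~d | ~b) & ~c))) & (~c & ~b))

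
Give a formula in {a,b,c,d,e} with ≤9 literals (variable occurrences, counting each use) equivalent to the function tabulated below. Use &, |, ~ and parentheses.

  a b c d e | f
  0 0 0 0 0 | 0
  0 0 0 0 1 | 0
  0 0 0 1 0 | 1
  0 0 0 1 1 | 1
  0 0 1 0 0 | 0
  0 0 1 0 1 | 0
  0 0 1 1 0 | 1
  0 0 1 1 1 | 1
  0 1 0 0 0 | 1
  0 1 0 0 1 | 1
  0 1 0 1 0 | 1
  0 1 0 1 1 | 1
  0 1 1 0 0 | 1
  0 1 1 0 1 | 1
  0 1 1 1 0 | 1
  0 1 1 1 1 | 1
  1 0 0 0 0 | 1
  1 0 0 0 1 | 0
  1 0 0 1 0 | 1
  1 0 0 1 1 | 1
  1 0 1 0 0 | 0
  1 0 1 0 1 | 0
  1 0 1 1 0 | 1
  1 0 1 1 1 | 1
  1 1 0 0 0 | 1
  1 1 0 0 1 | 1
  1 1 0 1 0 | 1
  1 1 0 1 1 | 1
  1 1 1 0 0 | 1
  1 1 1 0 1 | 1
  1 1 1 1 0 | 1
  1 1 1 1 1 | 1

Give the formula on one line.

  ~c = 11110000111100001111000011110000
  ~d = 11001100110011001100110011001100
  (~c & ~d) = 11000000110000001100000011000000
  (~c | ~d) = 11111100111111001111110011111100
  ((~c | ~d) & b) = 00000000111111000000000011111100
  ~e = 10101010101010101010101010101010
  (a & ~e) = 00000000000000001010101010101010
  (((~c | ~d) & b) | (a & ~e)) = 00000000111111001010101011111110
  ((~c & ~d) & (((~c | ~d) & b) | (a & ~e))) = 00000000110000001000000011000000
  (d | b) = 00110011111111110011001111111111
  (((~c & ~d) & (((~c | ~d) & b) | (a & ~e))) | (d | b)) = 00110011111111111011001111111111

(((~c & ~d) & (((~c | ~d) & b) | (a & ~e))) | (d | b))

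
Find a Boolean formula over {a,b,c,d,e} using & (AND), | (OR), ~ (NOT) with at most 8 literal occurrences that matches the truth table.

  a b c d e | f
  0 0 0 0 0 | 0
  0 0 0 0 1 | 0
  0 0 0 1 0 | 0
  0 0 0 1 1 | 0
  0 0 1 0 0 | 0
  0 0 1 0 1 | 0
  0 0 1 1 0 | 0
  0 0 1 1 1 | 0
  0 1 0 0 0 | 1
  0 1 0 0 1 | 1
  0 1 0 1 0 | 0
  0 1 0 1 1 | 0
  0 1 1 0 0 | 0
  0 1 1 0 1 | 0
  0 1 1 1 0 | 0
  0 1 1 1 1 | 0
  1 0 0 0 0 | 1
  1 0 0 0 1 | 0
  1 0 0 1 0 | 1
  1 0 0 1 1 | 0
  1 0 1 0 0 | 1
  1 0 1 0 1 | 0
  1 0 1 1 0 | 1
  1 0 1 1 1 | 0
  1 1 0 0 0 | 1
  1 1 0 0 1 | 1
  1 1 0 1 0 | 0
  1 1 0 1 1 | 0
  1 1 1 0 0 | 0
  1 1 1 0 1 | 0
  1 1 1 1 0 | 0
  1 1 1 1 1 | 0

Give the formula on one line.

  ~e = 10101010101010101010101010101010
  ~b = 11111111000000001111111100000000
  (~e & ~b) = 10101010000000001010101000000000
  (a & (~e & ~b)) = 00000000000000001010101000000000
  ~c = 11110000111100001111000011110000
  ~d = 11001100110011001100110011001100
  (~c & ~d) = 11000000110000001100000011000000
  ((~c & ~d) & b) = 00000000110000000000000011000000
  ((a & (~e & ~b)) | ((~c & ~d) & b)) = 00000000110000001010101011000000

((a & (~e & ~b)) | ((~c & ~d) & b))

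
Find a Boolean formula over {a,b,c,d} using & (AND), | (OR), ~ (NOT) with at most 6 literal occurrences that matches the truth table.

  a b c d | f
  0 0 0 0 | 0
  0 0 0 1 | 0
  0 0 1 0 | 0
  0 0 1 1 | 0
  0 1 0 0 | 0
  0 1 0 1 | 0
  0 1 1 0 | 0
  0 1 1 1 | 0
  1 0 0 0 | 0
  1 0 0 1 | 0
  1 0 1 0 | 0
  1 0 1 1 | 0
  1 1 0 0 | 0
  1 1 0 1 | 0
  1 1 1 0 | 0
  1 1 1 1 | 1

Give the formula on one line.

  (c & d) = 0001000100010001
  ((c & d) & b) = 0000000100000001
  (a & ((c & d) & b)) = 0000000000000001

(a & ((c & d) & b))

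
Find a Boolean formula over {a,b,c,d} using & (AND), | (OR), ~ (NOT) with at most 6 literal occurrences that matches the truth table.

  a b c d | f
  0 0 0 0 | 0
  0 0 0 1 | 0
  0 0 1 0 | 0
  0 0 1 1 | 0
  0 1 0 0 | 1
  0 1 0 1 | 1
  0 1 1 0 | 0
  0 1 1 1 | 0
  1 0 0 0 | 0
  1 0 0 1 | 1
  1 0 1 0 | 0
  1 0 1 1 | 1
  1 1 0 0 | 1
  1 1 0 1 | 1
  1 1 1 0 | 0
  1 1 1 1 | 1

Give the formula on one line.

((~c & b) | (d & a))

  ~c = 1100110011001100
  (~c & b) = 0000110000001100
  (d & a) = 0000000001010101
  ((~c & b) | (d & a)) = 0000110001011101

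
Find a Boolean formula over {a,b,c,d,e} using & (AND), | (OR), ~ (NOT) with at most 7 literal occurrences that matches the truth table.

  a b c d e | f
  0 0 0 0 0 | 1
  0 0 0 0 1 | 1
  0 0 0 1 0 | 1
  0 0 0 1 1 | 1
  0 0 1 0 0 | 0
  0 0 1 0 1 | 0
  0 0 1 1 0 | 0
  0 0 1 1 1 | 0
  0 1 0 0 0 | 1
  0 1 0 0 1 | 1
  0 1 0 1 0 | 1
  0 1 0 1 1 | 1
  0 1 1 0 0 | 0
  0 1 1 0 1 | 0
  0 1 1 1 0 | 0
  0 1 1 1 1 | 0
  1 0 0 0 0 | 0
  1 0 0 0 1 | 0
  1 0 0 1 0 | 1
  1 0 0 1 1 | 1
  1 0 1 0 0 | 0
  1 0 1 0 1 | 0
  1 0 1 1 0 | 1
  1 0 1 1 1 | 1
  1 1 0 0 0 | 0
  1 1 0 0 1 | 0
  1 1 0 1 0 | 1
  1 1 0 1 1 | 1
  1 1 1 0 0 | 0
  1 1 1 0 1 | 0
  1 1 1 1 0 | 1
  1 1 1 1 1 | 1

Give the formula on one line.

  ~a = 11111111111111110000000000000000
  (d | ~a) = 11111111111111110011001100110011
  ~e = 10101010101010101010101010101010
  (~e & a) = 00000000000000001010101010101010
  ~c = 11110000111100001111000011110000
  (d & a) = 00000000000000000011001100110011
  (~c | (d & a)) = 11110000111100001111001111110011
  ((~e & a) | (~c | (d & a))) = 11110000111100001111101111111011
  ((d | ~a) & ((~e & a) | (~c | (d & a)))) = 11110000111100000011001100110011

((d | ~a) & ((~e & a) | (~c | (d & a))))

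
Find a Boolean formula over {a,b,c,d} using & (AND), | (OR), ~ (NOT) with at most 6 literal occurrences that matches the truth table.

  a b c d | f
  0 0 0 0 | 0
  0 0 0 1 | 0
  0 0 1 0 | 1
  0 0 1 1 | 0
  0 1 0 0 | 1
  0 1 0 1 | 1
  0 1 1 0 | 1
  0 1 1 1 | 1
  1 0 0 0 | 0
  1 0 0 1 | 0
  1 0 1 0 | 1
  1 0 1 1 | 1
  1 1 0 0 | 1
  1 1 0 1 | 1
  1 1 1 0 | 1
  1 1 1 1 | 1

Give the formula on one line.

  ~d = 1010101010101010
  (a | ~d) = 1010101011111111
  ((a | ~d) & c) = 0010001000110011
  (b | ((a | ~d) & c)) = 0010111100111111

(b | ((a | ~d) & c))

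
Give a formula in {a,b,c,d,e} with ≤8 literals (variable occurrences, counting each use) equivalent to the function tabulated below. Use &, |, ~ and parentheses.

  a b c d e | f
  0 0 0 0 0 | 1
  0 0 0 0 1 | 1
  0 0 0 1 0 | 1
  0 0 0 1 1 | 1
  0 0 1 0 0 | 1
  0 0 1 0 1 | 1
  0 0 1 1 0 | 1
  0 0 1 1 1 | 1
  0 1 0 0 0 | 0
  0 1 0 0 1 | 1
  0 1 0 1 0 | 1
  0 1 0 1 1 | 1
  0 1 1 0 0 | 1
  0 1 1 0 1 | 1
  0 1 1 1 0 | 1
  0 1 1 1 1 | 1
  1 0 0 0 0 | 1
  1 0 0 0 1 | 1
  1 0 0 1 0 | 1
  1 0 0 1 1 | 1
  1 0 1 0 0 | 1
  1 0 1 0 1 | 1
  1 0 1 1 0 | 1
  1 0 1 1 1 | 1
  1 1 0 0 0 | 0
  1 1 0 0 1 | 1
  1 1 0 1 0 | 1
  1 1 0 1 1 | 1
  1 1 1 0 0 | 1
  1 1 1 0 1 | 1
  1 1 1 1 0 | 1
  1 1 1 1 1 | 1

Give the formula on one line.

((c | d) | ((~b | c) | (e & (d | ~c))))

  (c | d) = 00111111001111110011111100111111
  ~b = 11111111000000001111111100000000
  (~b | c) = 11111111000011111111111100001111
  ~c = 11110000111100001111000011110000
  (d | ~c) = 11110011111100111111001111110011
  (e & (d | ~c)) = 01010001010100010101000101010001
  ((~b | c) | (e & (d | ~c))) = 11111111010111111111111101011111
  ((c | d) | ((~b | c) | (e & (d | ~c)))) = 11111111011111111111111101111111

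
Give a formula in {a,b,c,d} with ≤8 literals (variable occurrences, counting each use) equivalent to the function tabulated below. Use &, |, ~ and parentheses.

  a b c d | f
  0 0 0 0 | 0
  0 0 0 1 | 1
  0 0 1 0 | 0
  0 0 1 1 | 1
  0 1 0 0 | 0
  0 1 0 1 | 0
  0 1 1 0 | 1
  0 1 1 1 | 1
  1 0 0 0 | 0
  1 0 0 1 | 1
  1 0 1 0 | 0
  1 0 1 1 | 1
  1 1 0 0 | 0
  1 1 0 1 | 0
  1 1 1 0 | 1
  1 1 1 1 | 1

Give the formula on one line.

((d | (c & b)) & (~b | c))

  (c & b) = 0000001100000011
  (d | (c & b)) = 0101011101010111
  ~b = 1111000011110000
  (~b | c) = 1111001111110011
  ((d | (c & b)) & (~b | c)) = 0101001101010011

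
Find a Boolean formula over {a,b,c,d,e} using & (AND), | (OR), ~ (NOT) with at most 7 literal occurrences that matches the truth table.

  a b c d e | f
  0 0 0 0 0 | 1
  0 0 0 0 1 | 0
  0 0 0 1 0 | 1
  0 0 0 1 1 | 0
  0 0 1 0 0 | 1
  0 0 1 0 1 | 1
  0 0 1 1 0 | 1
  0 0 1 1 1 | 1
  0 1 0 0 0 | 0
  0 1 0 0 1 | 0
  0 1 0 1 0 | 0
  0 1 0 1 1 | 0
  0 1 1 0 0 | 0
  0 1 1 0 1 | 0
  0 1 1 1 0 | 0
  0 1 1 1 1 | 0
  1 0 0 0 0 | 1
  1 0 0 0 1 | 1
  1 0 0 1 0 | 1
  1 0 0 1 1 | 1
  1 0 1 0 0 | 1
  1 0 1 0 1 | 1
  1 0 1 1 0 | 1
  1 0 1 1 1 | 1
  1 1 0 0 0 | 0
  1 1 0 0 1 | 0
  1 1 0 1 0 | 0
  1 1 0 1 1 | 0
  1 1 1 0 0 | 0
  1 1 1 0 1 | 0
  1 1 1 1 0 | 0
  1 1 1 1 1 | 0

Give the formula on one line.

(~b & ((a | c) | ~e))

  ~b = 11111111000000001111111100000000
  (a | c) = 00001111000011111111111111111111
  ~e = 10101010101010101010101010101010
  ((a | c) | ~e) = 10101111101011111111111111111111
  (~b & ((a | c) | ~e)) = 10101111000000001111111100000000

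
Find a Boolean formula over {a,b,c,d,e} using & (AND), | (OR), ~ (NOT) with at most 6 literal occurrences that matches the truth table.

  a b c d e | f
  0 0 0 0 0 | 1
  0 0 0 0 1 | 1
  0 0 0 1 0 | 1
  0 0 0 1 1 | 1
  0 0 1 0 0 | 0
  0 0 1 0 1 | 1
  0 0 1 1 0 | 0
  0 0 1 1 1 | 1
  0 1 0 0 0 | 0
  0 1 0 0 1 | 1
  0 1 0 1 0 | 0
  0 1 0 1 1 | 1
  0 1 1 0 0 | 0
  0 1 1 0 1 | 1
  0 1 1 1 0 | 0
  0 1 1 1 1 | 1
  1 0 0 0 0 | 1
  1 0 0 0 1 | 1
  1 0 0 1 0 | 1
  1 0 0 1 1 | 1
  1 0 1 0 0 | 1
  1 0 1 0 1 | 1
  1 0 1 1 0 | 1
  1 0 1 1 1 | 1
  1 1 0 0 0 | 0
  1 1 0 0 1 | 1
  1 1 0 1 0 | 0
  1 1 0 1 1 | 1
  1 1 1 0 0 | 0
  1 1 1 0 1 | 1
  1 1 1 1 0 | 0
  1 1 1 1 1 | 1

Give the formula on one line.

(((~e & (~c | a)) & ~b) | e)

  ~e = 10101010101010101010101010101010
  ~c = 11110000111100001111000011110000
  (~c | a) = 11110000111100001111111111111111
  (~e & (~c | a)) = 10100000101000001010101010101010
  ~b = 11111111000000001111111100000000
  ((~e & (~c | a)) & ~b) = 10100000000000001010101000000000
  (((~e & (~c | a)) & ~b) | e) = 11110101010101011111111101010101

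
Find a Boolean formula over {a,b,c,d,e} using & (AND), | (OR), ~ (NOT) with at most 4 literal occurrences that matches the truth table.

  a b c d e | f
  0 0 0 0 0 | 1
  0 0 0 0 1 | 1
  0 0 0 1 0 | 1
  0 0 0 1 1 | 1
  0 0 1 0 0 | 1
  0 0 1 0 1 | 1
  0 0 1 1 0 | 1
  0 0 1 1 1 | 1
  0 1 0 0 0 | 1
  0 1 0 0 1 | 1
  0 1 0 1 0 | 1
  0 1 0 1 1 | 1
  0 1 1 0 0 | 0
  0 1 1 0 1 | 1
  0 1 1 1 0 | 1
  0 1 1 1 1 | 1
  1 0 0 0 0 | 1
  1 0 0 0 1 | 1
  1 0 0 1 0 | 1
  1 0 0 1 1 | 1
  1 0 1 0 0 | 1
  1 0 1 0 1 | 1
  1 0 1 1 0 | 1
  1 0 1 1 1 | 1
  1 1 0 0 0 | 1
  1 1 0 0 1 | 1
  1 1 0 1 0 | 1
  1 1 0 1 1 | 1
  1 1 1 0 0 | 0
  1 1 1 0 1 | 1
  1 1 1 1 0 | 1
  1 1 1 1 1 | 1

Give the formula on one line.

((e | d) | (~b | ~c))

  (e | d) = 01110111011101110111011101110111
  ~b = 11111111000000001111111100000000
  ~c = 11110000111100001111000011110000
  (~b | ~c) = 11111111111100001111111111110000
  ((e | d) | (~b | ~c)) = 11111111111101111111111111110111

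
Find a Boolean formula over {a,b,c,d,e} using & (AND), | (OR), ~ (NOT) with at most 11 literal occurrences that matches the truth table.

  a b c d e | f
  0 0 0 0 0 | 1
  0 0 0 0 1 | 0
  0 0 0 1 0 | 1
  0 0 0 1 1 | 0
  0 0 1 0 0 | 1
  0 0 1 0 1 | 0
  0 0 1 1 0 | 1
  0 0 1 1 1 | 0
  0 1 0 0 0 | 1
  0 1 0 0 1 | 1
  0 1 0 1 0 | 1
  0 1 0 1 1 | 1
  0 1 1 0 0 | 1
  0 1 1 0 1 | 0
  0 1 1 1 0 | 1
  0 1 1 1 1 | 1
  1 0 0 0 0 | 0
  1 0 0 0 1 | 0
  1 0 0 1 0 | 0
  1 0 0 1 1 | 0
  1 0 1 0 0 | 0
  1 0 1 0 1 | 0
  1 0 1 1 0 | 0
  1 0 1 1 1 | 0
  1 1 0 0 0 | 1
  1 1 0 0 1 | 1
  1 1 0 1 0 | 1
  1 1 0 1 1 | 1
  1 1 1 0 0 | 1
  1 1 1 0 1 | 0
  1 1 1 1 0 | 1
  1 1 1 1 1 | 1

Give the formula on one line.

  ~e = 10101010101010101010101010101010
  ~c = 11110000111100001111000011110000
  ~d = 11001100110011001100110011001100
  (~c & ~d) = 11000000110000001100000011000000
  (~e | (~c & ~d)) = 11101010111010101110101011101010
  ((~e | (~c & ~d)) | d) = 11111011111110111111101111111011
  (b & ((~e | (~c & ~d)) | d)) = 00000000111110110000000011111011
  ~a = 11111111111111110000000000000000
  (~a & ~e) = 10101010101010100000000000000000
  ~b = 11111111000000001111111100000000
  (~a & ~b) = 11111111000000000000000000000000
  ((~a & ~e) & (~a & ~b)) = 10101010000000000000000000000000
  ((b & ((~e | (~c & ~d)) | d)) | ((~a & ~e) & (~a & ~b))) = 10101010111110110000000011111011

((b & ((~e | (~c & ~d)) | d)) | ((~a & ~e) & (~a & ~b)))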